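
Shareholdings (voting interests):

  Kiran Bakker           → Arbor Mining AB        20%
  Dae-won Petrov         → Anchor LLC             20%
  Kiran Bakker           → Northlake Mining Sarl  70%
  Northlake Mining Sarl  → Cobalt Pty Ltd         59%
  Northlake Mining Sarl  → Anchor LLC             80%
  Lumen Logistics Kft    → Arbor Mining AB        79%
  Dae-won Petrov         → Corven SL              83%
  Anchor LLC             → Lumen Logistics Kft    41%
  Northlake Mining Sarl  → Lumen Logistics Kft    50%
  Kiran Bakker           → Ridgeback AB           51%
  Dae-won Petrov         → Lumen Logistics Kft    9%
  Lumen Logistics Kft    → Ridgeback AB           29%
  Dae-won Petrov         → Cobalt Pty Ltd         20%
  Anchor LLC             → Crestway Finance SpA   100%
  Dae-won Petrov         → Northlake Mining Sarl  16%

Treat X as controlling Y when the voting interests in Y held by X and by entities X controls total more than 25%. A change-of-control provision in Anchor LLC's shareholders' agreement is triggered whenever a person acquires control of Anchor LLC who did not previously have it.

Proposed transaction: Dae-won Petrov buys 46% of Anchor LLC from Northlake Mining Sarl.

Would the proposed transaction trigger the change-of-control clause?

Yes

The purchase adds only to Dae-won's holdings (Northlake's stake shrinks), so Dae-won is the only person who could newly come to control Anchor.
Dae-won holds 83% of Corven, so Dae-won controls Corven.
In Anchor, Dae-won's side holds only 20%, not > 25%.
So before the transaction, Dae-won does not control Anchor.
After the purchase, Dae-won's direct stake in Anchor rises to 20% + 46% = 66%, and Northlake's stake falls to 34%.
Dae-won holds 66% of Anchor, so Dae-won controls Anchor.
Dae-won did not control Anchor before and does after, so the clause is triggered.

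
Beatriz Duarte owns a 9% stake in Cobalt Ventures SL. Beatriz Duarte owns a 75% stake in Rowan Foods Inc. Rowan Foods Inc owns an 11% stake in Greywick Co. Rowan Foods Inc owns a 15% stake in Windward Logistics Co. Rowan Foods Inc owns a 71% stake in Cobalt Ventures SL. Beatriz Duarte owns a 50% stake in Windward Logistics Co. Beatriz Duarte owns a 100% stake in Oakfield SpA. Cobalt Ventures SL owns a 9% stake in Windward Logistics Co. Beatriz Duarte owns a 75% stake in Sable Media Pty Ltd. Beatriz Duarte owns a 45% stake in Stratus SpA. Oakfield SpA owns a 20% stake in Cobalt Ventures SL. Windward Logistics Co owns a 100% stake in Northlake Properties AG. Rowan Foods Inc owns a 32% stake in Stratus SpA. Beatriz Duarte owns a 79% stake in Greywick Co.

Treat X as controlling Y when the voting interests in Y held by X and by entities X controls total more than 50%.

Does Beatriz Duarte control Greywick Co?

Beatriz holds 75% of Rowan, so Beatriz controls Rowan.
Beatriz and Rowan together hold 79% + 11% = 90% of Greywick, so Beatriz controls Greywick.

Yes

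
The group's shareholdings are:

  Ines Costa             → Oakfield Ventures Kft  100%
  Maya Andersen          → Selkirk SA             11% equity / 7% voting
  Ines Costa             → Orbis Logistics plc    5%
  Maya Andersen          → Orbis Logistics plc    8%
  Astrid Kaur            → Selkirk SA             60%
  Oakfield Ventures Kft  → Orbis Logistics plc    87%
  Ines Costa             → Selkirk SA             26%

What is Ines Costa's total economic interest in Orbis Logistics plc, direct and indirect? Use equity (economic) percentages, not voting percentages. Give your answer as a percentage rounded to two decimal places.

Ines reaches Orbis along 2 paths.
Via Oakfield: 100% × 87% = 87%.
Direct stake: 5% = 5%.
Total: 87% + 5% = 92%.
Rounded: 92.00%.

92.00%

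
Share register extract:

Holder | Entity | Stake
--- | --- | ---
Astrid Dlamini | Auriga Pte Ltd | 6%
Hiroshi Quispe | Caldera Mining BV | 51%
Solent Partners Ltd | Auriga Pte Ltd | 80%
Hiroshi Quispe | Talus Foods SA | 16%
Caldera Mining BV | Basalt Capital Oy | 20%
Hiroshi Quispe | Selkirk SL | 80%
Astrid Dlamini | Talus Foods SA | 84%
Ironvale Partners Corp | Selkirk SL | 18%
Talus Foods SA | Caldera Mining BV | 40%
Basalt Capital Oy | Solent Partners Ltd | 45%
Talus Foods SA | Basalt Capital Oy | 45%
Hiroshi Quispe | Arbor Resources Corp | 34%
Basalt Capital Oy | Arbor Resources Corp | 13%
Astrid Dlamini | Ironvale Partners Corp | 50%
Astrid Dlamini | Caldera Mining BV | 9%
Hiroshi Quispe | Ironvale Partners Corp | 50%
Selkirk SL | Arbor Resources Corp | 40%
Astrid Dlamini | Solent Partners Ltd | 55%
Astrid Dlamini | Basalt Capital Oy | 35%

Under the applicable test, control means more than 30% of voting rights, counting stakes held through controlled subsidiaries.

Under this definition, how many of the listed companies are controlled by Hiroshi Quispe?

Hiroshi holds 50% of Ironvale, so Hiroshi controls Ironvale.
Hiroshi and Ironvale together hold 80% + 18% = 98% of Selkirk, so Hiroshi controls Selkirk.
Hiroshi holds 51% of Caldera, so Hiroshi controls Caldera.
Selkirk and Hiroshi together hold 40% + 34% = 74% of Arbor, so Hiroshi controls Arbor.
No other company's threshold is met.
Hiroshi controls 4 companies.

4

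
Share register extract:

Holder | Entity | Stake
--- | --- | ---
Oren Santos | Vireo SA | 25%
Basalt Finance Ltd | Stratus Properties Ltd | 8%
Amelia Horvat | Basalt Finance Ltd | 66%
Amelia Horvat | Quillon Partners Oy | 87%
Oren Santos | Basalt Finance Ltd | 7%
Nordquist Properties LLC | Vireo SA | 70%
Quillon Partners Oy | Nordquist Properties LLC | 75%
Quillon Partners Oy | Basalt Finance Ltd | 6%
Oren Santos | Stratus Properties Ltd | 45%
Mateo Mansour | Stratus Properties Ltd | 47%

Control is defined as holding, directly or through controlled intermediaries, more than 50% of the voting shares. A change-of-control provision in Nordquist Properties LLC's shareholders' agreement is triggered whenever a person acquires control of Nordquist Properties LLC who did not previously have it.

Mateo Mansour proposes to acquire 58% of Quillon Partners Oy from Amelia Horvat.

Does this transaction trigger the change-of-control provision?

Yes

The purchase adds only to Mateo's holdings (Amelia's stake shrinks), so Mateo is the only person who could newly come to control Nordquist.
Mateo's largest direct stake is 47% in Stratus, which does not meet the threshold, so Mateo controls no company.
Neither Mateo nor any entity Mateo controls holds any voting interest in Nordquist.
So before the transaction, Mateo does not control Nordquist.
After the purchase, Mateo holds 58% of Quillon directly, and Amelia's stake falls to 29%.
Mateo holds 58% of Quillon, so Mateo controls Quillon.
Quillon holds 75% of Nordquist, so Mateo controls Nordquist.
Mateo did not control Nordquist before and does after, so the clause is triggered.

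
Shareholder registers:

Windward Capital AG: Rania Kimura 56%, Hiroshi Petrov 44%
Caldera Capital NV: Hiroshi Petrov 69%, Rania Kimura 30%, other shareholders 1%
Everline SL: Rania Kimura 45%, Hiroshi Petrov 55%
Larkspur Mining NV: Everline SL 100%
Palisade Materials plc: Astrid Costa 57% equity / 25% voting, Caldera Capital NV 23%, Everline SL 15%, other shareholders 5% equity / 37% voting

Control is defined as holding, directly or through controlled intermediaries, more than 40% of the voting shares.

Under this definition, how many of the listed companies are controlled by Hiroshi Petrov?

4

Hiroshi holds 44% of Windward, so Hiroshi controls Windward.
Hiroshi holds 69% of Caldera, so Hiroshi controls Caldera.
Hiroshi holds 55% of Everline, so Hiroshi controls Everline.
Everline holds 100% of Larkspur, so Hiroshi controls Larkspur.
No other company's threshold is met.
Hiroshi controls 4 companies.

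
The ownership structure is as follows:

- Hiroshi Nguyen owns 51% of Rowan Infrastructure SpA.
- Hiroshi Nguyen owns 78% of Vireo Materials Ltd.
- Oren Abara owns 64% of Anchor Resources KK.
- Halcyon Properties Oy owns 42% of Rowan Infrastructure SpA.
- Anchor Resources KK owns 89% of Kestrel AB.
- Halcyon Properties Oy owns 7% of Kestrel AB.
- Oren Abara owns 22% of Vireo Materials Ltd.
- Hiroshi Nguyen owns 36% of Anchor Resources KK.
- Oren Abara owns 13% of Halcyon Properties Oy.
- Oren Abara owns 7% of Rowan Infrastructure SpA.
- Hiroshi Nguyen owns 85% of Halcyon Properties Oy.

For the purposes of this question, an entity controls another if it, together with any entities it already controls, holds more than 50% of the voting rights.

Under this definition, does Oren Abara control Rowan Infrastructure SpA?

Oren holds 64% of Anchor, so Oren controls Anchor.
Anchor holds 89% of Kestrel, so Oren controls Kestrel.
In Rowan, Oren's side holds only 7%, not > 50%.
So Oren does not control Rowan.

No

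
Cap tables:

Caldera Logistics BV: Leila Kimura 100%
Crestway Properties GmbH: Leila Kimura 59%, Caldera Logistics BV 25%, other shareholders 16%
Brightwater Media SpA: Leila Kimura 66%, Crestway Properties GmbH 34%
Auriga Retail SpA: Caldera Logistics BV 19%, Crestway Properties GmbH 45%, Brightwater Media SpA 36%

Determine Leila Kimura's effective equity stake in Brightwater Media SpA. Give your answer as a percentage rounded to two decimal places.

94.56%

Leila reaches Brightwater along 3 paths.
Direct stake: 66% = 66%.
Via Crestway: 59% × 34% = 20.06%.
Via Caldera → Crestway: 100% × 25% × 34% = 8.5%.
Total: 66% + 20.06% + 8.5% = 94.56%.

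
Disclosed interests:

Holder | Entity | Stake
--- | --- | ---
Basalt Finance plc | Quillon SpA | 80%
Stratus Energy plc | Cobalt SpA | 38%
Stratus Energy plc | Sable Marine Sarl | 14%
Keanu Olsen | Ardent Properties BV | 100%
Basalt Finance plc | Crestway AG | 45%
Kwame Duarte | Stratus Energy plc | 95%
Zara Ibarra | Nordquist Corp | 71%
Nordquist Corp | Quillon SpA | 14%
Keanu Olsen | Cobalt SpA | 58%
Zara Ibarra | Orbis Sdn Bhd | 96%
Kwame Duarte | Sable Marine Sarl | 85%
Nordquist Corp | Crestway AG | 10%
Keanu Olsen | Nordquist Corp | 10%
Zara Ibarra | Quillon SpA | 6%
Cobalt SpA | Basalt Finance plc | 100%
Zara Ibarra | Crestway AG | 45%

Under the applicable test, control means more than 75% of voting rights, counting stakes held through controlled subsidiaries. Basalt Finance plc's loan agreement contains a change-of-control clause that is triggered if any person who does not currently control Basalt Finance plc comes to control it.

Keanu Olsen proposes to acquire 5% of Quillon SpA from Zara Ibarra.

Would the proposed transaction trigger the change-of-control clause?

No

The purchase adds only to Keanu's holdings (Zara's stake shrinks), so Keanu is the only person who could newly come to control Basalt.
Keanu holds 100% of Ardent, so Keanu controls Ardent.
Neither Keanu nor any entity Keanu controls holds any voting interest in Basalt.
So before the transaction, Keanu does not control Basalt.
After the purchase, Keanu holds 5% of Quillon directly, and Zara's stake falls to 1%.
Keanu's side now holds 5% of Quillon, not > 75%, so Keanu still does not control Quillon.
After the transaction, neither Keanu nor any entity Keanu controls holds a voting interest in Basalt, so Keanu still does not control it.
No new person acquires control, so the clause is not triggered.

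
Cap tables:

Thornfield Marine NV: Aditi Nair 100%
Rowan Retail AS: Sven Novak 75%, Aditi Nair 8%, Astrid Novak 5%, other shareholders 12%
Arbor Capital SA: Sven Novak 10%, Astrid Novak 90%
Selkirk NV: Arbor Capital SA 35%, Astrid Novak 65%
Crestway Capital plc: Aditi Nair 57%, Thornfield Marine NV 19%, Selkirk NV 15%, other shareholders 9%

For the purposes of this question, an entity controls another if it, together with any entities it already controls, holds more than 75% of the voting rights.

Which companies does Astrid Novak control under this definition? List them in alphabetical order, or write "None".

Astrid holds 90% of Arbor, so Astrid controls Arbor.
Arbor and Astrid together hold 35% + 65% = 100% of Selkirk, so Astrid controls Selkirk.
No other company's threshold is met.

Arbor Capital SA, Selkirk NV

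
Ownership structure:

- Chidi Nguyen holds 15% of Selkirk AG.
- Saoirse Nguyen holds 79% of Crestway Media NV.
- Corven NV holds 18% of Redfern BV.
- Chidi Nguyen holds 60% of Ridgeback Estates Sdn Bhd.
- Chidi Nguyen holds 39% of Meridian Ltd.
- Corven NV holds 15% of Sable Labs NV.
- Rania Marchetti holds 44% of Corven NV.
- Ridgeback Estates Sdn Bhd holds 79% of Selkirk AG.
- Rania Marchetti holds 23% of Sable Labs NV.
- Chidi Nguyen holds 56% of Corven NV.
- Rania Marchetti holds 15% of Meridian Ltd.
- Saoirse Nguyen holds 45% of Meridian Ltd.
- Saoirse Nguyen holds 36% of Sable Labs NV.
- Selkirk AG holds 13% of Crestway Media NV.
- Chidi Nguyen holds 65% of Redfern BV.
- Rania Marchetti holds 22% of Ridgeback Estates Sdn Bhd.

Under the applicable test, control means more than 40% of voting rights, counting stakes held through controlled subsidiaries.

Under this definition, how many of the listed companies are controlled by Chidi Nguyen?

Chidi holds 60% of Ridgeback, so Chidi controls Ridgeback.
Chidi holds 56% of Corven, so Chidi controls Corven.
Corven and Chidi together hold 18% + 65% = 83% of Redfern, so Chidi controls Redfern.
Chidi and Ridgeback together hold 15% + 79% = 94% of Selkirk, so Chidi controls Selkirk.
No other company's threshold is met.
Chidi controls 4 companies.

4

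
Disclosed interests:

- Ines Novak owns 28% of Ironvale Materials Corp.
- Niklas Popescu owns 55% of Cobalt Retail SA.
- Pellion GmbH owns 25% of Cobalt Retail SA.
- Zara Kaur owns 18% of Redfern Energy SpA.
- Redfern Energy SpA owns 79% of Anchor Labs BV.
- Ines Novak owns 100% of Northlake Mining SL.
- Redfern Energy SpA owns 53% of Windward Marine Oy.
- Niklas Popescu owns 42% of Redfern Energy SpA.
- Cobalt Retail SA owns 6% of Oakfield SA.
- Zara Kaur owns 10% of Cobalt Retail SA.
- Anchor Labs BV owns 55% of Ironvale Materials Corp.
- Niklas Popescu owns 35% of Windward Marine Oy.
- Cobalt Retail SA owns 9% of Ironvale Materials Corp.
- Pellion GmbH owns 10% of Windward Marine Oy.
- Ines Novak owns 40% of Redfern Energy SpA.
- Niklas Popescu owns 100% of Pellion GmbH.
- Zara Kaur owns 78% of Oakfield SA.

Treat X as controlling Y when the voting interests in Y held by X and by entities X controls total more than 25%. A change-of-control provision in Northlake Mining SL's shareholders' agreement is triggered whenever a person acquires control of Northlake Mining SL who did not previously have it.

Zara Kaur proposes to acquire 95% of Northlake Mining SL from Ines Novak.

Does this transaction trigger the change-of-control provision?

The purchase adds only to Zara's holdings (Ines's stake shrinks), so Zara is the only person who could newly come to control Northlake.
Zara holds 78% of Oakfield, so Zara controls Oakfield.
Neither Zara nor any entity Zara controls holds any voting interest in Northlake.
So before the transaction, Zara does not control Northlake.
After the purchase, Zara holds 95% of Northlake directly, and Ines's stake falls to 5%.
Zara holds 95% of Northlake, so Zara controls Northlake.
Zara did not control Northlake before and does after, so the clause is triggered.

Yes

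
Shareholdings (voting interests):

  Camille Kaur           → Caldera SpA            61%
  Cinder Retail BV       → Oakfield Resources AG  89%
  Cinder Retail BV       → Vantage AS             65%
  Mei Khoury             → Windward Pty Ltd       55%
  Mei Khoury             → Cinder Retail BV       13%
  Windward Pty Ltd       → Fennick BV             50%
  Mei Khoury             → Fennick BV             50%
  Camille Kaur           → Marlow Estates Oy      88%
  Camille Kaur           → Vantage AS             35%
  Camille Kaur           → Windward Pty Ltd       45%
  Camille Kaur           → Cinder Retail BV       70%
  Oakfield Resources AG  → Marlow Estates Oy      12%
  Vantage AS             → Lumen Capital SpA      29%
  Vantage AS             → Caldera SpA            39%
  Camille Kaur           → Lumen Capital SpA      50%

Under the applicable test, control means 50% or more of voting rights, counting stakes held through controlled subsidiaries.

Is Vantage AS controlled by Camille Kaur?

Yes

Camille holds 70% of Cinder, so Camille controls Cinder.
Camille and Cinder together hold 35% + 65% = 100% of Vantage, so Camille controls Vantage.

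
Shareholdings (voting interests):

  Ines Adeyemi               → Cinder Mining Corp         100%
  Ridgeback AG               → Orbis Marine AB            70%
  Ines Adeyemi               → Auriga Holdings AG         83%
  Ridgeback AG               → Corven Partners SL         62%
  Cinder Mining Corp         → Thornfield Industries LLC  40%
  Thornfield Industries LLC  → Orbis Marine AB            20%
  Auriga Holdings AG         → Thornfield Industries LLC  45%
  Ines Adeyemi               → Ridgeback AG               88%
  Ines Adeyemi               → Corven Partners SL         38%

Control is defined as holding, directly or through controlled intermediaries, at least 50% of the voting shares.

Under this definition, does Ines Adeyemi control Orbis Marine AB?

Yes

Ines holds 88% of Ridgeback, so Ines controls Ridgeback.
Ines holds 100% of Cinder, so Ines controls Cinder.
Ines holds 83% of Auriga, so Ines controls Auriga.
Cinder and Auriga together hold 40% + 45% = 85% of Thornfield, so Ines controls Thornfield.
Ridgeback and Thornfield together hold 70% + 20% = 90% of Orbis, so Ines controls Orbis.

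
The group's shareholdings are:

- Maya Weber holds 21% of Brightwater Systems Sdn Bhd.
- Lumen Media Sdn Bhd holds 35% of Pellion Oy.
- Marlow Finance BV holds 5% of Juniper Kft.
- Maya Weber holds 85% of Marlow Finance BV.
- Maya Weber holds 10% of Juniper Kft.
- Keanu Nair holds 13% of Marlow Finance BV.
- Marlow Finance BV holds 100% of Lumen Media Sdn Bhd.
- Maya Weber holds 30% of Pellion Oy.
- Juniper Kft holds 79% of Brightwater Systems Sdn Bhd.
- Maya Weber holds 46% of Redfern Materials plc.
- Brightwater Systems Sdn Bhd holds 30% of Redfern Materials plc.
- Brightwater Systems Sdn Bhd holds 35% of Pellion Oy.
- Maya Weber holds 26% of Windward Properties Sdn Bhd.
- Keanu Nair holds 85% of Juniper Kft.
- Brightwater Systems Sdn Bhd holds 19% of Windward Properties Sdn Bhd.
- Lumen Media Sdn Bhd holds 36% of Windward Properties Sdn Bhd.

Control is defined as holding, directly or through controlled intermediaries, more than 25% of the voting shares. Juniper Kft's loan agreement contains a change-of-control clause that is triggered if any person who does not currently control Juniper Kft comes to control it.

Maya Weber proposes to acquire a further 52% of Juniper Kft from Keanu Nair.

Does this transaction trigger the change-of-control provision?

The purchase adds only to Maya's holdings (Keanu's stake shrinks), so Maya is the only person who could newly come to control Juniper.
Maya holds 85% of Marlow, so Maya controls Marlow.
Marlow holds 100% of Lumen, so Maya controls Lumen.
Maya and Lumen together hold 26% + 36% = 62% of Windward, so Maya controls Windward.
Lumen and Maya together hold 35% + 30% = 65% of Pellion, so Maya controls Pellion.
Maya holds 46% of Redfern, so Maya controls Redfern.
In Juniper, Maya's side holds only 5% + 10% = 15%, not > 25%.
So before the transaction, Maya does not control Juniper.
After the purchase, Maya's direct stake in Juniper rises to 10% + 52% = 62%, and Keanu's stake falls to 33%.
Marlow and Maya together hold 5% + 62% = 67% of Juniper, so Maya controls Juniper.
Maya did not control Juniper before and does after, so the clause is triggered.

Yes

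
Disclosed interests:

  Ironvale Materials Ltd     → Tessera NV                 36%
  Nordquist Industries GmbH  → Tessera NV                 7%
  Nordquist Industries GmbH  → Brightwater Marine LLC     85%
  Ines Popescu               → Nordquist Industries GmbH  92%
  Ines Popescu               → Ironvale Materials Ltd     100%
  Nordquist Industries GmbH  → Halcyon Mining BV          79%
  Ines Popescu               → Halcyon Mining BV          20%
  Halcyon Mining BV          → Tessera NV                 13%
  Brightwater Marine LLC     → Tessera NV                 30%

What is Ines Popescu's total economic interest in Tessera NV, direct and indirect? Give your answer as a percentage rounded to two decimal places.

77.95%

Ines reaches Tessera along 5 paths.
Via Ironvale: 100% × 36% = 36%.
Via Nordquist → Halcyon: 92% × 79% × 13% = 9.4484%.
Via Halcyon: 20% × 13% = 2.6%.
Via Nordquist → Brightwater: 92% × 85% × 30% = 23.46%.
Via Nordquist: 92% × 7% = 6.44%.
Total: 36% + 9.4484% + 2.6% + 23.46% + 6.44% = 77.9484%.
Rounded: 77.95%.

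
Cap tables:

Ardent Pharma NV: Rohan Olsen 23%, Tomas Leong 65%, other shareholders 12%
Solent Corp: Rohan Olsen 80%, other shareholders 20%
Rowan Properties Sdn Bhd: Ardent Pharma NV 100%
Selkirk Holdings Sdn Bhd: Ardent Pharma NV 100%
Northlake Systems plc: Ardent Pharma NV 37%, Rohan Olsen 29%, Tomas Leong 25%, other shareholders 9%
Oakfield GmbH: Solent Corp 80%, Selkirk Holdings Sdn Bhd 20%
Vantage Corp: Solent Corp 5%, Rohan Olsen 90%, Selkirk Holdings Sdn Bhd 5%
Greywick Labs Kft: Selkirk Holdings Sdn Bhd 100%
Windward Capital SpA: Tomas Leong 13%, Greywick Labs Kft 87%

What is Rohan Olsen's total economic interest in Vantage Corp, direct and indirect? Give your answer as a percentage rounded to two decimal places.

Rohan reaches Vantage along 3 paths.
Via Solent: 80% × 5% = 4%.
Direct stake: 90% = 90%.
Via Ardent → Selkirk: 23% × 100% × 5% = 1.15%.
Total: 4% + 90% + 1.15% = 95.15%.

95.15%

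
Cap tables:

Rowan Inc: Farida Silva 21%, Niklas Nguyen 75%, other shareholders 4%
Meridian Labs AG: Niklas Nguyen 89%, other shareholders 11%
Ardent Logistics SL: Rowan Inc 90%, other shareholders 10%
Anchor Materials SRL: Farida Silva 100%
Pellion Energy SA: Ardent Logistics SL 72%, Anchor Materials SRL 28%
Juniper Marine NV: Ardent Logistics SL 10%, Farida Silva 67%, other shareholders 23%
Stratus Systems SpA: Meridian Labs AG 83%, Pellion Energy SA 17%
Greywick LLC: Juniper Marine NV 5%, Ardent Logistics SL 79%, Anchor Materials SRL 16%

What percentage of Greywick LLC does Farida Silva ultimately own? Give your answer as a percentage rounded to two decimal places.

34.38%

Farida reaches Greywick along 4 paths.
Via Rowan → Ardent → Juniper: 21% × 90% × 10% × 5% = 0.0945%.
Via Juniper: 67% × 5% = 3.35%.
Via Rowan → Ardent: 21% × 90% × 79% = 14.931%.
Via Anchor: 100% × 16% = 16%.
Total: 0.0945% + 3.35% + 14.931% + 16% = 34.3755%.
Rounded: 34.38%.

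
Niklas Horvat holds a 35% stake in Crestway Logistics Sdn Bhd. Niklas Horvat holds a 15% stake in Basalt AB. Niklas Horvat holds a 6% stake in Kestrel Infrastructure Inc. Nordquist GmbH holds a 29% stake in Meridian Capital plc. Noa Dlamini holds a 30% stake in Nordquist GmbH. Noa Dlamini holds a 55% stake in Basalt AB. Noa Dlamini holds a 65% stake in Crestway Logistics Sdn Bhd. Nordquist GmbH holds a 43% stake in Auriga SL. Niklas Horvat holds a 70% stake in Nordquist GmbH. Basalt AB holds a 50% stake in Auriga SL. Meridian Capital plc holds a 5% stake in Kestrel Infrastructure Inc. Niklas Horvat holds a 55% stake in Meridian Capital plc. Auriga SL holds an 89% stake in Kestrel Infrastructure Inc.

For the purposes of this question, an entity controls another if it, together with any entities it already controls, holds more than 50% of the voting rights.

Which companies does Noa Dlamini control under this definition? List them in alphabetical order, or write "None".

Basalt AB, Crestway Logistics Sdn Bhd

Noa holds 55% of Basalt, so Noa controls Basalt.
Noa holds 65% of Crestway, so Noa controls Crestway.
No other company's threshold is met.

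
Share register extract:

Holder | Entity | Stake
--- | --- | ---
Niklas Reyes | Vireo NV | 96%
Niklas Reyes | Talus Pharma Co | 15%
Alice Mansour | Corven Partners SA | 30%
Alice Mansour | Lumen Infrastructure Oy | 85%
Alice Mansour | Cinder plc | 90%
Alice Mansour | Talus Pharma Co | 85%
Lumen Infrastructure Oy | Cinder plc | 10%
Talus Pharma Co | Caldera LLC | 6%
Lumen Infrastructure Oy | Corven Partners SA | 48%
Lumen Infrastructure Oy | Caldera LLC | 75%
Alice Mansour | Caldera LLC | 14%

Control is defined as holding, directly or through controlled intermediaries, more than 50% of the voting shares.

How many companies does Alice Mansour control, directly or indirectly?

5

Alice holds 85% of Lumen, so Alice controls Lumen.
Alice holds 85% of Talus, so Alice controls Talus.
Alice and Lumen and Talus together hold 14% + 75% + 6% = 95% of Caldera, so Alice controls Caldera.
Lumen and Alice together hold 10% + 90% = 100% of Cinder, so Alice controls Cinder.
Alice and Lumen together hold 30% + 48% = 78% of Corven, so Alice controls Corven.
No other company's threshold is met.
Alice controls 5 companies.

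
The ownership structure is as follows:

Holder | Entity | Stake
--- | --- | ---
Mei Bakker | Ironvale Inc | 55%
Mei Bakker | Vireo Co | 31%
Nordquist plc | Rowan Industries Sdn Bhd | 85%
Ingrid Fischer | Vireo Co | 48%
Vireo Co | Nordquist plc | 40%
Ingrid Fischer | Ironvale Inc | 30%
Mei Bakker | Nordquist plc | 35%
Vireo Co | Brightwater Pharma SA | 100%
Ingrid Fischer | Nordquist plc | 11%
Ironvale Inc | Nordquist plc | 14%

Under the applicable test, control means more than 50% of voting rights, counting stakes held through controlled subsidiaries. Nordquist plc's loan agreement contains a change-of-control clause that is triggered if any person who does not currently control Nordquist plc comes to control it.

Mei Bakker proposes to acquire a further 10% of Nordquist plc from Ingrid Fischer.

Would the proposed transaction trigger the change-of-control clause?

The purchase adds only to Mei's holdings (Ingrid's stake shrinks), so Mei is the only person who could newly come to control Nordquist.
Mei holds 55% of Ironvale, so Mei controls Ironvale.
In Nordquist, Mei's side holds only 35% + 14% = 49%, not > 50%.
So before the transaction, Mei does not control Nordquist.
After the purchase, Mei's direct stake in Nordquist rises to 35% + 10% = 45%, and Ingrid's stake falls to 1%.
Mei and Ironvale together hold 45% + 14% = 59% of Nordquist, so Mei controls Nordquist.
Mei did not control Nordquist before and does after, so the clause is triggered.

Yes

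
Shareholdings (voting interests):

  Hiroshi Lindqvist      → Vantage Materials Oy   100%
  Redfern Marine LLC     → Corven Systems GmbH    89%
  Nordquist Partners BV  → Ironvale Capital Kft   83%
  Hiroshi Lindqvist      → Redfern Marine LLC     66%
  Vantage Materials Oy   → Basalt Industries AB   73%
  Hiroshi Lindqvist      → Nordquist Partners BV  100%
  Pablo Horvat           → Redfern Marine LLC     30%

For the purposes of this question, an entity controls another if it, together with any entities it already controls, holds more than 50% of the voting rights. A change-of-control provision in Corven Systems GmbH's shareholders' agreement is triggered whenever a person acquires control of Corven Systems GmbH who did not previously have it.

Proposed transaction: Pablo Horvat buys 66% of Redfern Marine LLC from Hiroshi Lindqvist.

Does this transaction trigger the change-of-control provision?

Yes

The purchase adds only to Pablo's holdings (Hiroshi's stake shrinks), so Pablo is the only person who could newly come to control Corven.
Pablo's largest direct stake is 30% in Redfern, which does not meet the threshold, so Pablo controls no company.
Neither Pablo nor any entity Pablo controls holds any voting interest in Corven.
So before the transaction, Pablo does not control Corven.
After the purchase, Pablo's direct stake in Redfern rises to 30% + 66% = 96%, and Hiroshi's stake falls to 0%.
Pablo holds 96% of Redfern, so Pablo controls Redfern.
Redfern holds 89% of Corven, so Pablo controls Corven.
Pablo did not control Corven before and does after, so the clause is triggered.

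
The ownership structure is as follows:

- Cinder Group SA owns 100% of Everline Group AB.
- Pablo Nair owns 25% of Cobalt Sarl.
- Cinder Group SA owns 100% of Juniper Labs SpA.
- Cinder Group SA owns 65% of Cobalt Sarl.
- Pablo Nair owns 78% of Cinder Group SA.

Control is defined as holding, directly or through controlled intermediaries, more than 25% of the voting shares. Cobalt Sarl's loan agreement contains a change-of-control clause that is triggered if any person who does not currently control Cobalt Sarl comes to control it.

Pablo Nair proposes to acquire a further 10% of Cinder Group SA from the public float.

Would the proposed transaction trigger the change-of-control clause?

The purchase changes only Pablo's holdings, so Pablo is the only person who could newly come to control Cobalt.
Pablo holds 78% of Cinder, so Pablo controls Cinder.
Pablo and Cinder together hold 25% + 65% = 90% of Cobalt, so Pablo controls Cobalt.
So Pablo already controls Cobalt before the transaction.
After the purchase, Pablo's direct stake in Cinder rises to 78% + 10% = 88%.
Pablo controlled Cobalt already, so this is not a new person acquiring control; every other person's position is unchanged or reduced.
No new person acquires control, so the clause is not triggered.

No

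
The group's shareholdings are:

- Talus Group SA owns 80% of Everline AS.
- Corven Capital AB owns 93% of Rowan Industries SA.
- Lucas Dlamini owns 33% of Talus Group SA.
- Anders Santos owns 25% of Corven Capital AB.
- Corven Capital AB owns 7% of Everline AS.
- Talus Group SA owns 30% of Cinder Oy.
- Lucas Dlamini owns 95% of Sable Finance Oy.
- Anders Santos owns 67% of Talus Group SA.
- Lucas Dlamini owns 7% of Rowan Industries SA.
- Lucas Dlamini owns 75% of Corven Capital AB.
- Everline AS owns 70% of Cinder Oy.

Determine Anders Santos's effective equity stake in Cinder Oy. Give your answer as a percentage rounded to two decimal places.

58.85%

Anders reaches Cinder along 3 paths.
Via Talus → Everline: 67% × 80% × 70% = 37.52%.
Via Corven → Everline: 25% × 7% × 70% = 1.225%.
Via Talus: 67% × 30% = 20.1%.
Total: 37.52% + 1.225% + 20.1% = 58.845%.
Rounded: 58.85%.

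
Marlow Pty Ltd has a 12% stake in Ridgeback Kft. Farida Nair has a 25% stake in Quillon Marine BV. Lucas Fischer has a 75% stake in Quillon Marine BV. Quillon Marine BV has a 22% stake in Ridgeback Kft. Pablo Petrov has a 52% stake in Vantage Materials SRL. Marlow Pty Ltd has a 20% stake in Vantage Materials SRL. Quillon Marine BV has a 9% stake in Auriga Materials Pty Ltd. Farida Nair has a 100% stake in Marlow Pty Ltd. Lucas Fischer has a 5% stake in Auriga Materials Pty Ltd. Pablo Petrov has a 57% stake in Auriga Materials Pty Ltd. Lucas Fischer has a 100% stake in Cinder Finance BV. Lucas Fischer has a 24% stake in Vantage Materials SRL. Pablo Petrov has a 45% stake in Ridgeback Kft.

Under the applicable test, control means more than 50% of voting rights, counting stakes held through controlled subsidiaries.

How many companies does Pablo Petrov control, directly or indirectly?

Pablo holds 57% of Auriga, so Pablo controls Auriga.
Pablo holds 52% of Vantage, so Pablo controls Vantage.
No other company's threshold is met.
Pablo controls 2 companies.

2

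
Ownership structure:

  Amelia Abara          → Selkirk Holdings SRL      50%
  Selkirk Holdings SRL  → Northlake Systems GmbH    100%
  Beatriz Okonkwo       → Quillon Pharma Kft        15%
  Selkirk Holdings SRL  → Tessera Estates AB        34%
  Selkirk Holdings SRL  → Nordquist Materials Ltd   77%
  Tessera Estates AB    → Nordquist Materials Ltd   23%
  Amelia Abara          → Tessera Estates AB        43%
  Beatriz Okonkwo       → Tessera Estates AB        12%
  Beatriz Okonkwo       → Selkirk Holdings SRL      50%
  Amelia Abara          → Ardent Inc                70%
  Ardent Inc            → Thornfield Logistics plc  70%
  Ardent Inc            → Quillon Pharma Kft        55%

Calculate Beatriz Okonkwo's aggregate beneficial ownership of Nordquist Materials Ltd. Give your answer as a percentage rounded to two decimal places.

45.17%

Beatriz reaches Nordquist along 3 paths.
Via Selkirk: 50% × 77% = 38.5%.
Via Selkirk → Tessera: 50% × 34% × 23% = 3.91%.
Via Tessera: 12% × 23% = 2.76%.
Total: 38.5% + 3.91% + 2.76% = 45.17%.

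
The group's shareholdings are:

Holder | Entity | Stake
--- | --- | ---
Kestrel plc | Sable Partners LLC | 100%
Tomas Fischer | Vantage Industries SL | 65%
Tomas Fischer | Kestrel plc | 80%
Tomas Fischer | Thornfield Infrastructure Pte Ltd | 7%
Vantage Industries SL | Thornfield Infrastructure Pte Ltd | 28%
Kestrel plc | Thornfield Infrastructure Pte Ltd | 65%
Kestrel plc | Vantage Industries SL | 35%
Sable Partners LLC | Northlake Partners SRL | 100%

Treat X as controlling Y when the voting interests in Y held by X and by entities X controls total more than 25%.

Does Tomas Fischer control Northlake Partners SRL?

Yes

Tomas holds 80% of Kestrel, so Tomas controls Kestrel.
Kestrel holds 100% of Sable, so Tomas controls Sable.
Sable holds 100% of Northlake, so Tomas controls Northlake.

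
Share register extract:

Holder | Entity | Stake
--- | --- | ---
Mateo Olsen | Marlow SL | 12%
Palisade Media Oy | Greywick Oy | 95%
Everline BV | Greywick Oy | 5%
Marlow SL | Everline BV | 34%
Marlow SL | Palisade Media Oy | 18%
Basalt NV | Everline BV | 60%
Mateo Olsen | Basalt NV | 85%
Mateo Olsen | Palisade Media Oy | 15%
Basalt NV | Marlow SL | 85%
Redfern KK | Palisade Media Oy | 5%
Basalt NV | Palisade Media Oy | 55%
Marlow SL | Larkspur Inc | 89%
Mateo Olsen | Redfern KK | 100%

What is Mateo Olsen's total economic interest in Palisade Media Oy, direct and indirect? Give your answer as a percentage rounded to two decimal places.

Mateo reaches Palisade along 5 paths.
Via Marlow: 12% × 18% = 2.16%.
Via Basalt → Marlow: 85% × 85% × 18% = 13.005%.
Via Basalt: 85% × 55% = 46.75%.
Direct stake: 15% = 15%.
Via Redfern: 100% × 5% = 5%.
Total: 2.16% + 13.005% + 46.75% + 15% + 5% = 81.915%.
Rounded: 81.92%.

81.92%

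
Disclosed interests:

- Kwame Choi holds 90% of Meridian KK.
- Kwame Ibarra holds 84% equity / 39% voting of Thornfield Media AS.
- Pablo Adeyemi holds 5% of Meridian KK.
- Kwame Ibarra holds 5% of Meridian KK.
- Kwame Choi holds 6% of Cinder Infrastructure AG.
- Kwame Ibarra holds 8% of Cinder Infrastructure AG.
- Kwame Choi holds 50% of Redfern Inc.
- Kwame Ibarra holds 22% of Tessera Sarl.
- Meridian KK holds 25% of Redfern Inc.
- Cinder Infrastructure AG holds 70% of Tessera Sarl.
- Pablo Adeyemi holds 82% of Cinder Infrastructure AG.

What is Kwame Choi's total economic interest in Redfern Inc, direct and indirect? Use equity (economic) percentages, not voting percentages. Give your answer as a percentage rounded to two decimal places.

Kwame Choi reaches Redfern along 2 paths.
Via Meridian: 90% × 25% = 22.5%.
Direct stake: 50% = 50%.
Total: 22.5% + 50% = 72.5%.
Rounded: 72.50%.

72.50%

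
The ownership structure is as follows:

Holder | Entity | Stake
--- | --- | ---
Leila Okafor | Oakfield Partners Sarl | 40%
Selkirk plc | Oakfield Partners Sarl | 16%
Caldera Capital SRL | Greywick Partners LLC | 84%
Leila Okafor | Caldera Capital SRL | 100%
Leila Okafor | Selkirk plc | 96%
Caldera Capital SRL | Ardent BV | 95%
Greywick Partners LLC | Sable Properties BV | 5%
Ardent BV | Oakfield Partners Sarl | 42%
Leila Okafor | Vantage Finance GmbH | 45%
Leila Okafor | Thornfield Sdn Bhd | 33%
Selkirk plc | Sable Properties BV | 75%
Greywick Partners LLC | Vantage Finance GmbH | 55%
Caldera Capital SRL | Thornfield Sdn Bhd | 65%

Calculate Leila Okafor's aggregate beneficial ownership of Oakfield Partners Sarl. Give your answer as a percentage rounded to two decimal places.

95.26%

Leila reaches Oakfield along 3 paths.
Via Caldera → Ardent: 100% × 95% × 42% = 39.9%.
Direct stake: 40% = 40%.
Via Selkirk: 96% × 16% = 15.36%.
Total: 39.9% + 40% + 15.36% = 95.26%.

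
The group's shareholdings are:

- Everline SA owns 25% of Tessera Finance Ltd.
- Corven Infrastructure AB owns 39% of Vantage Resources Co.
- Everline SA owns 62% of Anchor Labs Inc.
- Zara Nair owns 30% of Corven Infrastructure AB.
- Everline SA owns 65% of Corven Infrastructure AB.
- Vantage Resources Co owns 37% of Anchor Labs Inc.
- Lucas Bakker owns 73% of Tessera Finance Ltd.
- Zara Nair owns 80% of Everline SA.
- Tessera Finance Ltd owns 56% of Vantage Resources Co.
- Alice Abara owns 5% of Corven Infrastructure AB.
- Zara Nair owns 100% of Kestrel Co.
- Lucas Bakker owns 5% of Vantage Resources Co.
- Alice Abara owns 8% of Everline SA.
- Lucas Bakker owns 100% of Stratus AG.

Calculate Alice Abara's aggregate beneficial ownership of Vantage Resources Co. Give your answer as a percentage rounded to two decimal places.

5.10%

Alice reaches Vantage along 3 paths.
Via Everline → Tessera: 8% × 25% × 56% = 1.12%.
Via Corven: 5% × 39% = 1.95%.
Via Everline → Corven: 8% × 65% × 39% = 2.028%.
Total: 1.12% + 1.95% + 2.028% = 5.098%.
Rounded: 5.10%.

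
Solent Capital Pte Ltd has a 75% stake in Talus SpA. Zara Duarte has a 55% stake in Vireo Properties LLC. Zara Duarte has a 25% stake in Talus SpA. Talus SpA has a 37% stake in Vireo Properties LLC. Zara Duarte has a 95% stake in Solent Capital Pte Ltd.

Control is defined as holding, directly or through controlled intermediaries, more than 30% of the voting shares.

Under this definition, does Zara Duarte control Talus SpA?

Yes

Zara holds 95% of Solent, so Zara controls Solent.
Zara and Solent together hold 25% + 75% = 100% of Talus, so Zara controls Talus.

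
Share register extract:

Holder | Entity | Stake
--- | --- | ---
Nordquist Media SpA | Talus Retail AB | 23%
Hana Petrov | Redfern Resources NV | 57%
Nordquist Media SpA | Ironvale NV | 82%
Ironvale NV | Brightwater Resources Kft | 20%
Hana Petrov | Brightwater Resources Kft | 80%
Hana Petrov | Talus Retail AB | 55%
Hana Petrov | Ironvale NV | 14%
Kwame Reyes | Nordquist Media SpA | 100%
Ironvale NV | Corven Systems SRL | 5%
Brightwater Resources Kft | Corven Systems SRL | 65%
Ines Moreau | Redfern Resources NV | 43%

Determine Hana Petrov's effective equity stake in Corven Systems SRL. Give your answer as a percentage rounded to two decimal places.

Hana reaches Corven along 3 paths.
Via Ironvale: 14% × 5% = 0.7%.
Via Ironvale → Brightwater: 14% × 20% × 65% = 1.82%.
Via Brightwater: 80% × 65% = 52%.
Total: 0.7% + 1.82% + 52% = 54.52%.

54.52%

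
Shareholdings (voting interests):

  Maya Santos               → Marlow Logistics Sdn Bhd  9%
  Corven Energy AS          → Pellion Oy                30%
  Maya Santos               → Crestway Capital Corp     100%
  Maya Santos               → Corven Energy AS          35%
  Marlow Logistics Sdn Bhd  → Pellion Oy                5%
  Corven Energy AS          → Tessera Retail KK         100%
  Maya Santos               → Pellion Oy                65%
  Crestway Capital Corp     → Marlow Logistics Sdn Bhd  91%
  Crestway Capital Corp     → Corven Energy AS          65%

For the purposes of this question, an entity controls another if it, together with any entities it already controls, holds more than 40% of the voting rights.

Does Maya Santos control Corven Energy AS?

Yes

Maya holds 100% of Crestway, so Maya controls Crestway.
Crestway and Maya together hold 65% + 35% = 100% of Corven, so Maya controls Corven.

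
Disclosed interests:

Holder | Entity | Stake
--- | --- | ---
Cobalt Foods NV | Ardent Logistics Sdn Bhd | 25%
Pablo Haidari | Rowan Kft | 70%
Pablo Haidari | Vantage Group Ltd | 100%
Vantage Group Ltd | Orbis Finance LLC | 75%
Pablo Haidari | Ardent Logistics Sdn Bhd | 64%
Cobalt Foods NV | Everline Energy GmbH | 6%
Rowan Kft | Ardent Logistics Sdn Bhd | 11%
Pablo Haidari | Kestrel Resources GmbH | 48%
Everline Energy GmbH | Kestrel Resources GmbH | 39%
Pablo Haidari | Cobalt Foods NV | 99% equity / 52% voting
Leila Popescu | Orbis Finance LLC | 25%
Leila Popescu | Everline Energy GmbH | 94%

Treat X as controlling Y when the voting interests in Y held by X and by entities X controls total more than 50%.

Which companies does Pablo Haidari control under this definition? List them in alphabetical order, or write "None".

Pablo holds 70% of Rowan, so Pablo controls Rowan.
Pablo holds 52% of Cobalt, so Pablo controls Cobalt.
Pablo holds 100% of Vantage, so Pablo controls Vantage.
Vantage holds 75% of Orbis, so Pablo controls Orbis.
Cobalt and Pablo and Rowan together hold 25% + 64% + 11% = 100% of Ardent, so Pablo controls Ardent.
No other company's threshold is met.

Ardent Logistics Sdn Bhd, Cobalt Foods NV, Orbis Finance LLC, Rowan Kft, Vantage Group Ltd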